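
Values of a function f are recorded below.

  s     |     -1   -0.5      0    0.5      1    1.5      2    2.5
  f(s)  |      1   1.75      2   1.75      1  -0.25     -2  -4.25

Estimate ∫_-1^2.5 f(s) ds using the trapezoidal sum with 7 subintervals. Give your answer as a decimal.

Δs = 0.5.
T_7 = (0.5/2)·[1 + 2·1.75 + 2·2 + 2·1.75 + 2·1 + 2·(-0.25) + 2·(-2) + (-4.25)] = 1.3125.

1.3125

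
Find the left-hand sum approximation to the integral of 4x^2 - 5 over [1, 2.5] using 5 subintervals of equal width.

Δx = (2.5 − 1)/5 = 0.3.
Left endpoints: 1, 1.3, 1.6, 1.9, 2.2.
f(1) = -1, f(1.3) = 1.76, f(1.6) = 5.24, f(1.9) = 9.44, f(2.2) = 14.36.
Sum = Δx · [f(1) + f(1.3) + f(1.6) + f(1.9) + f(2.2)].
Sum = 8.94.

8.94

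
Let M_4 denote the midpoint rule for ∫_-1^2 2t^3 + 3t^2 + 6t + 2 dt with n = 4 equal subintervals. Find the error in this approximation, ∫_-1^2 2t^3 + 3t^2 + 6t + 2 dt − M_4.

0.84375

Exact integral: ∫_-1^2 f(t) dt = 31.5.
M_4 = 30.65625.
Error = 31.5 − 30.65625 = 0.84375.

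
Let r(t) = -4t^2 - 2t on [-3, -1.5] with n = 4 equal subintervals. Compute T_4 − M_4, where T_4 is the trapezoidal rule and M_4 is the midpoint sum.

-0.2109375

T_4 = -24.890625.
M_4 = -24.6796875.
T_4 − M_4 = -0.2109375.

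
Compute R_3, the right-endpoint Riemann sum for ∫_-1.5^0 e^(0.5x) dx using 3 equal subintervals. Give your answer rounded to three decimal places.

1.193

Δx = (0 − (-1.5))/3 = 0.5.
Right endpoints: -1, -0.5, 0.
f(-1) ≈ 0.607, f(-0.5) ≈ 0.779, f(0) ≈ 1.000.
Sum = Δx · [f(-1) + f(-0.5) + f(0)].
Sum ≈ 1.193.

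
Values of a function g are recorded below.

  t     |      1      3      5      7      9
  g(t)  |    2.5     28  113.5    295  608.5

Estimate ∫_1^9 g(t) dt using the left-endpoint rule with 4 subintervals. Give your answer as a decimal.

878

Δt = 2.
Sum = 2·[2.5 + 28 + 113.5 + 295] = 878.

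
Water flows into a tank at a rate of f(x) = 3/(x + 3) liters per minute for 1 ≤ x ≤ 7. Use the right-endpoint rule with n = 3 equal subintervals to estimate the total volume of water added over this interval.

2.35

Δx = (7 − 1)/3 = 2.
Right endpoints: 3, 5, 7.
f(3) = 0.5, f(5) = 0.375, f(7) = 0.3.
Sum = Δx · [f(3) + f(5) + f(7)].
Sum = 2.35.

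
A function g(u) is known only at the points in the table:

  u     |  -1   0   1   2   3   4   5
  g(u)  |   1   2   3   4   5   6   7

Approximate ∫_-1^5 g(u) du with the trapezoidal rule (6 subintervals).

Δu = 1.
T_6 = (1/2)·[1 + 2·2 + 2·3 + 2·4 + 2·5 + 2·6 + 7] = 24.

24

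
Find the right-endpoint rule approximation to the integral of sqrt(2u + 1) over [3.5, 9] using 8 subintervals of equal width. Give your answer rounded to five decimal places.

20.58510

Δu = (9 − 3.5)/8 = 0.6875.
Right endpoints: 4.1875, 4.875, 5.5625, 6.25, 6.9375, 7.625, 8.3125, 9.
f(4.1875) ≈ 3.06186, f(4.875) ≈ 3.27872, f(5.5625) ≈ 3.48210, f(6.25) ≈ 3.67423, f(6.9375) ≈ 3.85681, f(7.625) ≈ 4.03113, f(8.3125) ≈ 4.19821, f(9) ≈ 4.35890.
Sum = Δu · [f(4.1875) + f(4.875) + f(5.5625) + ...].
Sum ≈ 20.58510.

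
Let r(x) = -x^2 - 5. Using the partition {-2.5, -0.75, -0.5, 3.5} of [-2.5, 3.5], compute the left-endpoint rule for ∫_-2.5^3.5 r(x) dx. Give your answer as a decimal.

Subinterval widths: 1.75, 0.25, 4.
Left endpoints: -2.5, -0.75, -0.5.
r(-2.5) = -11.25, r(-0.75) = -5.5625, r(-0.5) = -5.25.
Sum = Σ Δx_i · r(x_i).
Sum = -42.078125.

-42.078125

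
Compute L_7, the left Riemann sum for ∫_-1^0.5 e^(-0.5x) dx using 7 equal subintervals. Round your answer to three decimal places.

Δx = (0.5 − (-1))/7 = 3/14.
Left endpoints: -1, -11/14, -4/7, -5/14, -1/7, 1/14, 2/7.
f(-1) ≈ 1.649, f(-11/14) ≈ 1.481, f(-4/7) ≈ 1.331, f(-5/14) ≈ 1.196, f(-1/7) ≈ 1.074, f(1/14) ≈ 0.965, f(2/7) ≈ 0.867.
Sum = Δx · [f(-1) + f(-11/14) + f(-4/7) + ...].
Sum ≈ 1.835.

1.835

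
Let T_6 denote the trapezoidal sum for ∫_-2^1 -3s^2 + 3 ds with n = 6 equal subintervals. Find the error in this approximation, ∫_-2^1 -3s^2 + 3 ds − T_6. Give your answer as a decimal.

Exact integral: ∫_-2^1 f(s) ds = 0.
T_6 = -0.375.
Error = 0 − (-0.375) = 0.375.

0.375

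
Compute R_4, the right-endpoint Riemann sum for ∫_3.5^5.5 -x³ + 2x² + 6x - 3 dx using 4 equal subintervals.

Δx = (5.5 − 3.5)/4 = 0.5.
Right endpoints: 4, 4.5, 5, 5.5.
f(4) = -11, f(4.5) = -26.625, f(5) = -48, f(5.5) = -75.875.
Sum = Δx · [f(4) + f(4.5) + f(5) + f(5.5)].
Sum = -80.75.

-80.75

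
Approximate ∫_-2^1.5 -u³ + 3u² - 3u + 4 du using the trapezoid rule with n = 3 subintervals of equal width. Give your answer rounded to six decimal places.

Δu = (1.5 − (-2))/3 = 7/6.
f(-2) = 30, f(-5/6) = 1979/216, f(1/3) = 89/27, f(1.5) = 2.875.
T_3 = (Δu/2)·[f(u_0) + 2f(u_1) + 2f(u_2) + f(u_3)].
Sum ≈ 33.711806.

33.711806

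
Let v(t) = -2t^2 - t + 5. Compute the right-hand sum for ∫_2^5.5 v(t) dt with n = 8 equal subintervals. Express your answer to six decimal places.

Δt = (5.5 − 2)/8 = 0.4375.
Right endpoints: 2.4375, 2.875, 3.3125, 3.75, 4.1875, 4.625, 5.0625, 5.5.
v(2.4375) = -9.3203125, v(2.875) = -14.40625, v(3.3125) = -20.2578125, v(3.75) = -26.875, v(4.1875) = -34.2578125, v(4.625) = -42.40625, v(5.0625) = -51.3203125, v(5.5) = -61.
Sum = Δt · [v(2.4375) + v(2.875) + v(3.3125) + ...].
Sum ≈ -113.681641.

-113.681641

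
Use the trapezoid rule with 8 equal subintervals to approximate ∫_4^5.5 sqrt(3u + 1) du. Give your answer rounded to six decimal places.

Δu = (5.5 − 4)/8 = 0.1875.
f(4) ≈ 3.605551, f(4.1875) ≈ 3.682730, f(4.375) ≈ 3.758324, f(4.5625) ≈ 3.832427, f(4.75) ≈ 3.905125, f(4.9375) ≈ 3.976493, f(5.125) ≈ 4.046604, f(5.3125) ≈ 4.115519, f(5.5) ≈ 4.183300.
T_8 = (Δu/2)·[f(u_0) + 2f(u_1) + ... + 2f(u_{7}) + f(u_8)].
Sum ≈ 5.852184.

5.852184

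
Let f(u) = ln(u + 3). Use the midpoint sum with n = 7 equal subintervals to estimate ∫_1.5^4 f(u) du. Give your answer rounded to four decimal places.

4.3534

Δu = (4 − 1.5)/7 = 5/14.
Midpoints: 47/28, 57/28, 67/28, 2.75, 87/28, 97/28, 107/28.
f(47/28) ≈ 1.5430, f(57/28) ≈ 1.6166, f(67/28) ≈ 1.6851, f(2.75) ≈ 1.7492, f(87/28) ≈ 1.8095, f(97/28) ≈ 1.8663, f(107/28) ≈ 1.9201.
Sum = Δu · [f(47/28) + f(57/28) + f(67/28) + ...].
Sum ≈ 4.3534.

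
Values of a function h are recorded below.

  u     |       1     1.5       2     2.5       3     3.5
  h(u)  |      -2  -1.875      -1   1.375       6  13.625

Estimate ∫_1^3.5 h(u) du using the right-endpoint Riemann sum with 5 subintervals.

9.0625

Δu = 0.5.
Sum = 0.5·[(-1.875) + (-1) + 1.375 + 6 + 13.625] = 9.0625.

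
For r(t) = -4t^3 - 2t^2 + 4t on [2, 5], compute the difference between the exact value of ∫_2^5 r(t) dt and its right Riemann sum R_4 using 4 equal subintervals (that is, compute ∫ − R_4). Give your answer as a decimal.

Exact integral: ∫_2^5 r(t) dt = -645.
R_4 = -844.125.
Error = -645 − (-844.125) = 199.125.

199.125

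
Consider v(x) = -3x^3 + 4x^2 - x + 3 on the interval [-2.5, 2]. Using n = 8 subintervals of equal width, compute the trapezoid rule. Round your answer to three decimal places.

Δx = (2 − (-2.5))/8 = 0.5625.
v(-2.5) = 77.375, v(-1.9375) = 171101/4096, v(-1.375) = 10105/512, v(-0.8125) = 33023/4096, v(-0.25) = 3.546875, v(0.3125) = 12233/4096, v(0.875) = 1627/512, v(1.4375) = 3755/4096, v(2) = -7.
T_8 = (Δx/2)·[v(x_0) + 2v(x_1) + ... + 2v(x_{7}) + v(x_8)].
Sum ≈ 64.905.

64.905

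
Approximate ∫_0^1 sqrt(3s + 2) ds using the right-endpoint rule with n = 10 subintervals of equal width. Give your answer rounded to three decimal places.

1.897

Δs = (1 − 0)/10 = 0.1.
Right endpoints: 0.1, 0.2, 0.3, 0.4, 0.5, 0.6, 0.7, 0.8, 0.9, 1.
f(0.1) ≈ 1.517, f(0.2) ≈ 1.612, f(0.3) ≈ 1.703, f(0.4) ≈ 1.789, f(0.5) ≈ 1.871, f(0.6) ≈ 1.949, f(0.7) ≈ 2.025, f(0.8) ≈ 2.098, f(0.9) ≈ 2.168, f(1) ≈ 2.236.
Sum = Δs · [f(0.1) + f(0.2) + f(0.3) + ...].
Sum ≈ 1.897.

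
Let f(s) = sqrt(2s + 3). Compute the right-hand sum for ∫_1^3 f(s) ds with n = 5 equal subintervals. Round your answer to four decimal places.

Δs = (3 − 1)/5 = 0.4.
Right endpoints: 1.4, 1.8, 2.2, 2.6, 3.
f(1.4) ≈ 2.4083, f(1.8) ≈ 2.5690, f(2.2) ≈ 2.7203, f(2.6) ≈ 2.8636, f(3) ≈ 3.0000.
Sum = Δs · [f(1.4) + f(1.8) + f(2.2) + f(2.6) + f(3)].
Sum ≈ 5.4245.

5.4245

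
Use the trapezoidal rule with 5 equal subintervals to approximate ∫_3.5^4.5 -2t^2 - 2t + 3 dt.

Δt = (4.5 − 3.5)/5 = 0.2.
f(3.5) = -28.5, f(3.7) = -31.78, f(3.9) = -35.22, f(4.1) = -38.82, f(4.3) = -42.58, f(4.5) = -46.5.
T_5 = (Δt/2)·[f(t_0) + 2f(t_1) + ... + 2f(t_{4}) + f(t_5)].
Sum = -37.18.

-37.18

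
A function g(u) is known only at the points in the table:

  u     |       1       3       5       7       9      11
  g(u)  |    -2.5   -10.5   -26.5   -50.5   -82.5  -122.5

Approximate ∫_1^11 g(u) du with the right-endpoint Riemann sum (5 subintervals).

Δu = 2.
Sum = 2·[(-10.5) + (-26.5) + (-50.5) + (-82.5) + (-122.5)] = -585.

-585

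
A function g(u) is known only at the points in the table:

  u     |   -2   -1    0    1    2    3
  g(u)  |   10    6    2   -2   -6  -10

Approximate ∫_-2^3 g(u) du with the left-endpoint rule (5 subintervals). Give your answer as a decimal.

10

Δu = 1.
Sum = 1·[10 + 6 + 2 + (-2) + (-6)] = 10.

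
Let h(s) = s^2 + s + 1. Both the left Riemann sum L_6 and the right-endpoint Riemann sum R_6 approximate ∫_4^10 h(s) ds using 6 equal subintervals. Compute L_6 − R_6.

L_6 = 316.
R_6 = 406.
L_6 − R_6 = -90.

-90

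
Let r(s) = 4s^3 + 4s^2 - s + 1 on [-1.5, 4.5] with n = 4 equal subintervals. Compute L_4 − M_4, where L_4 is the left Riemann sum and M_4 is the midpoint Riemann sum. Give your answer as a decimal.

L_4 = 244.5.
M_4 = 503.25.
L_4 − M_4 = -258.75.

-258.75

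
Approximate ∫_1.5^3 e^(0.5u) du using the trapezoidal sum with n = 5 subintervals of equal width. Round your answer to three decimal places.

4.738

Δu = (3 − 1.5)/5 = 0.3.
f(1.5) ≈ 2.117, f(1.8) ≈ 2.460, f(2.1) ≈ 2.858, f(2.4) ≈ 3.320, f(2.7) ≈ 3.857, f(3) ≈ 4.482.
T_5 = (Δu/2)·[f(u_0) + 2f(u_1) + ... + 2f(u_{4}) + f(u_5)].
Sum ≈ 4.738.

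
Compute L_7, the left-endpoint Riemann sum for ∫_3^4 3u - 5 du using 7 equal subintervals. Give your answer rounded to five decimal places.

Δu = (4 − 3)/7 = 1/7.
Left endpoints: 3, 22/7, 23/7, 24/7, 25/7, 26/7, 27/7.
f(3) = 4, f(22/7) = 31/7, f(23/7) = 34/7, f(24/7) = 37/7, f(25/7) = 40/7, f(26/7) = 43/7, f(27/7) = 46/7.
Sum = Δu · [f(3) + f(22/7) + f(23/7) + ...].
Sum ≈ 5.28571.

5.28571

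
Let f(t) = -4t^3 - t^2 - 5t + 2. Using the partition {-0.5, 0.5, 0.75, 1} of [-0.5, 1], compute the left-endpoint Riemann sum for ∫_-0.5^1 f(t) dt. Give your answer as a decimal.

3.4375

Subinterval widths: 1, 0.25, 0.25.
Left endpoints: -0.5, 0.5, 0.75.
f(-0.5) = 4.75, f(0.5) = -1.25, f(0.75) = -4.
Sum = Σ Δt_i · f(t_i).
Sum = 3.4375.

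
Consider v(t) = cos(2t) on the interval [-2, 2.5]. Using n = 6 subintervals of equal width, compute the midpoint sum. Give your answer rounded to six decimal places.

-0.943898

Δt = (2.5 − (-2))/6 = 0.75.
Midpoints: -1.625, -0.875, -0.125, 0.625, 1.375, 2.125.
v(-1.625) ≈ -0.994130, v(-0.875) ≈ -0.178246, v(-0.125) ≈ 0.968912, v(0.625) ≈ 0.315322, v(1.375) ≈ -0.924302, v(2.125) ≈ -0.446087.
Sum = Δt · [v(-1.625) + v(-0.875) + v(-0.125) + ...].
Sum ≈ -0.943898.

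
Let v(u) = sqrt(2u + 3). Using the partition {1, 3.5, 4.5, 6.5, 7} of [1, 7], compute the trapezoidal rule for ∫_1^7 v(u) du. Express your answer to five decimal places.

19.55600

Subinterval widths: 2.5, 1, 2, 0.5.
v(1) ≈ 2.23607, v(3.5) ≈ 3.16228, v(4.5) ≈ 3.46410, v(6.5) ≈ 4.00000, v(7) ≈ 4.12311.
On each subinterval the trapezoid contributes (Δu_i/2)·[v(u_{i-1}) + v(u_i)].
Sum ≈ 19.55600.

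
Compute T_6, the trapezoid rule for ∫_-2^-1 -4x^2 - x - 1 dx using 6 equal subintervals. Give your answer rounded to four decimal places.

-8.8519

Δx = (-1 − (-2))/6 = 1/6.
f(-2) = -15, f(-11/6) = -227/18, f(-5/3) = -94/9, f(-1.5) = -8.5, f(-4/3) = -61/9, f(-7/6) = -95/18, f(-1) = -4.
T_6 = (Δx/2)·[f(x_0) + 2f(x_1) + ... + 2f(x_{5}) + f(x_6)].
Sum ≈ -8.8519.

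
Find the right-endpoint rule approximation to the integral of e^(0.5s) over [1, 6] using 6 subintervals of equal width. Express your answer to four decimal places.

Δs = (6 − 1)/6 = 5/6.
Right endpoints: 11/6, 8/3, 3.5, 13/3, 31/6, 6.
f(11/6) ≈ 2.5009, f(8/3) ≈ 3.7937, f(3.5) ≈ 5.7546, f(13/3) ≈ 8.7291, f(31/6) ≈ 13.2412, f(6) ≈ 20.0855.
Sum = Δs · [f(11/6) + f(8/3) + f(3.5) + ...].
Sum ≈ 45.0876.

45.0876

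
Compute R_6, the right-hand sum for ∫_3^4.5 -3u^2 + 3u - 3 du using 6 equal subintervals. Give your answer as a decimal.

Δu = (4.5 − 3)/6 = 0.25.
Right endpoints: 3.25, 3.5, 3.75, 4, 4.25, 4.5.
f(3.25) = -24.9375, f(3.5) = -29.25, f(3.75) = -33.9375, f(4) = -39, f(4.25) = -44.4375, f(4.5) = -50.25.
Sum = Δu · [f(3.25) + f(3.5) + f(3.75) + ...].
Sum = -55.453125.

-55.453125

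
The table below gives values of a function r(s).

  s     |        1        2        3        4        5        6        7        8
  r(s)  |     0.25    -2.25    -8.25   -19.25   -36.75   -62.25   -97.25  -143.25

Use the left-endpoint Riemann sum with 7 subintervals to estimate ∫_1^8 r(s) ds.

Δs = 1.
Sum = 1·[0.25 + (-2.25) + (-8.25) + (-19.25) + (-36.75) + (-62.25) + (-97.25)] = -225.75.

-225.75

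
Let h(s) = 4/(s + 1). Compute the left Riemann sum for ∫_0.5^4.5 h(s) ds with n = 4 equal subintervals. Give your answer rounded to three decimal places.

Δs = (4.5 − 0.5)/4 = 1.
Left endpoints: 0.5, 1.5, 2.5, 3.5.
h(0.5) = 8/3, h(1.5) = 1.6, h(2.5) = 8/7, h(3.5) = 8/9.
Sum = Δs · [h(0.5) + h(1.5) + h(2.5) + h(3.5)].
Sum ≈ 6.298.

6.298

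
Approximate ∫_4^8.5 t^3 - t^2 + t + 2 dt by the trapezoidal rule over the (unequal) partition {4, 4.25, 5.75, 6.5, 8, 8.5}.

Subinterval widths: 0.25, 1.5, 0.75, 1.5, 0.5.
f(4) = 54, f(4.25) = 64.953125, f(5.75) = 164.796875, f(6.5) = 240.875, f(8) = 458, f(8.5) = 552.375.
On each subinterval the trapezoid contributes (Δt_i/2)·[f(t_{i-1}) + f(t_i)].
Sum = 1116.05859375.

1116.05859375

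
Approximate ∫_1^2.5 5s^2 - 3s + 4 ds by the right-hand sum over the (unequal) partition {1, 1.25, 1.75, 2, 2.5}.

27.421875

Subinterval widths: 0.25, 0.5, 0.25, 0.5.
Right endpoints: 1.25, 1.75, 2, 2.5.
f(1.25) = 8.0625, f(1.75) = 14.0625, f(2) = 18, f(2.5) = 27.75.
Sum = Σ Δs_i · f(s_i).
Sum = 27.421875.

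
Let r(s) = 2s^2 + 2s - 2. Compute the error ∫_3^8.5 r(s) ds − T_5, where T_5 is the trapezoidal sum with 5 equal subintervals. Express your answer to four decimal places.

-2.2183

Exact integral: ∫_3^8.5 r(s) ds ≈ 443.666667.
T_5 = 445.885.
Error ≈ 443.666667 − 445.885 ≈ -2.2183.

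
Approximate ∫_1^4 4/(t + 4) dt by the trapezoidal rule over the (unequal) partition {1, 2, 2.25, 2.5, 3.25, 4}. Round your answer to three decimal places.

1.886

Subinterval widths: 1, 0.25, 0.25, 0.75, 0.75.
f(1) = 0.8, f(2) = 2/3, f(2.25) = 0.64, f(2.5) = 8/13, f(3.25) = 16/29, f(4) = 0.5.
On each subinterval the trapezoid contributes (Δt_i/2)·[f(t_{i-1}) + f(t_i)].
Sum ≈ 1.886.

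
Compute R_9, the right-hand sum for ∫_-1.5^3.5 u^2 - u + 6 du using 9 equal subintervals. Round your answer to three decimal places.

42.063

Δu = (3.5 − (-1.5))/9 = 5/9.
Right endpoints: -17/18, -7/18, 1/6, 13/18, 23/18, 11/6, 43/18, 53/18, 3.5.
f(-17/18) = 2539/324, f(-7/18) = 2119/324, f(1/6) = 211/36, f(13/18) = 1879/324, f(23/18) = 2059/324, f(11/6) = 271/36, f(43/18) = 3019/324, f(53/18) = 3799/324, f(3.5) = 14.75.
Sum = Δu · [f(-17/18) + f(-7/18) + f(1/6) + ...].
Sum ≈ 42.063.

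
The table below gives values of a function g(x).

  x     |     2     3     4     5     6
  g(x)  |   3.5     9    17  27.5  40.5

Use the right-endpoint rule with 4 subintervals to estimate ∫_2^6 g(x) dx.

94

Δx = 1.
Sum = 1·[9 + 17 + 27.5 + 40.5] = 94.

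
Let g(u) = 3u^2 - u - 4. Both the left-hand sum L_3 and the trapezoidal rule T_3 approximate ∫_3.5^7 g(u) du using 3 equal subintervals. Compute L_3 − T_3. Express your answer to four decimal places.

-62.2708

L_3 ≈ 207.861111.
T_3 ≈ 270.131944.
L_3 − T_3 ≈ -62.2708.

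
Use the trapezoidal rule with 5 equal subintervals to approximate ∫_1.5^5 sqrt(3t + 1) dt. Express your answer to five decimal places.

Δt = (5 − 1.5)/5 = 0.7.
f(1.5) ≈ 2.34521, f(2.2) ≈ 2.75681, f(2.9) ≈ 3.11448, f(3.6) ≈ 3.43511, f(4.3) ≈ 3.72827, f(5) ≈ 4.00000.
T_5 = (Δt/2)·[f(t_0) + 2f(t_1) + ... + 2f(t_{4}) + f(t_5)].
Sum ≈ 11.34510.

11.34510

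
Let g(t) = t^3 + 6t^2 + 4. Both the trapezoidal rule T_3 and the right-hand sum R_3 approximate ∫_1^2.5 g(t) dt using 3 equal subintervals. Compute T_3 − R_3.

-11.53125

T_3 = 45.46875.
R_3 = 57.
T_3 − R_3 = -11.53125.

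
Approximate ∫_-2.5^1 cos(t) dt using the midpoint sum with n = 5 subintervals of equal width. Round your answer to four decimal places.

1.4698

Δt = (1 − (-2.5))/5 = 0.7.
Midpoints: -2.15, -1.45, -0.75, -0.05, 0.65.
f(-2.15) ≈ -0.5474, f(-1.45) ≈ 0.1205, f(-0.75) ≈ 0.7317, f(-0.05) ≈ 0.9988, f(0.65) ≈ 0.7961.
Sum = Δt · [f(-2.15) + f(-1.45) + f(-0.75) + f(-0.05) + f(0.65)].
Sum ≈ 1.4698.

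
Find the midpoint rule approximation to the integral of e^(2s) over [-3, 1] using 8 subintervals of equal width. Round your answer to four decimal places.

Δs = (1 − (-3))/8 = 0.5.
Midpoints: -2.75, -2.25, -1.75, -1.25, -0.75, -0.25, 0.25, 0.75.
f(-2.75) ≈ 0.0041, f(-2.25) ≈ 0.0111, f(-1.75) ≈ 0.0302, f(-1.25) ≈ 0.0821, f(-0.75) ≈ 0.2231, f(-0.25) ≈ 0.6065, f(0.25) ≈ 1.6487, f(0.75) ≈ 4.4817.
Sum = Δs · [f(-2.75) + f(-2.25) + f(-1.75) + ...].
Sum ≈ 3.5438.

3.5438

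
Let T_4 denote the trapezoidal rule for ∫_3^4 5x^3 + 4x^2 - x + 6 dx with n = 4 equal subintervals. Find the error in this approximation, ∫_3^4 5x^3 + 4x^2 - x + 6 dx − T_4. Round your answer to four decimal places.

-0.5885

Exact integral: ∫_3^4 f(x) dx ≈ 270.583333.
T_4 = 271.171875.
Error ≈ 270.583333 − 271.171875 ≈ -0.5885.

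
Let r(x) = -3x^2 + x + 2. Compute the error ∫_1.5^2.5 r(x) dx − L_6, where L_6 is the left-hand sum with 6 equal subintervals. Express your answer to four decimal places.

Exact integral: ∫_1.5^2.5 r(x) dx = -8.25.
L_6 ≈ -7.347222.
Error ≈ -8.25 − (-7.347222) ≈ -0.9028.

-0.9028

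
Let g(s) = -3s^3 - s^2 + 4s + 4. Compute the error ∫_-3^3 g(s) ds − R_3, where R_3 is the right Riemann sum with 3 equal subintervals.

142

Exact integral: ∫_-3^3 g(s) ds = 6.
R_3 = -136.
Error = 6 − (-136) = 142.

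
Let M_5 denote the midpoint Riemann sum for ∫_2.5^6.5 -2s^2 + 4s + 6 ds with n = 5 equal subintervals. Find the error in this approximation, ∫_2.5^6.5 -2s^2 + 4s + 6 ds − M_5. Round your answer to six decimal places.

-0.426667

Exact integral: ∫_2.5^6.5 f(s) ds ≈ -76.66666667.
M_5 = -76.24.
Error ≈ -76.66666667 − (-76.24) ≈ -0.426667.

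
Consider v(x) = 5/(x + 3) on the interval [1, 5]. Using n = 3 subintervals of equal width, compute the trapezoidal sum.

Δx = (5 − 1)/3 = 4/3.
v(1) = 1.25, v(7/3) = 0.9375, v(11/3) = 0.75, v(5) = 0.625.
T_3 = (Δx/2)·[v(x_0) + 2v(x_1) + 2v(x_2) + v(x_3)].
Sum = 3.5.

3.5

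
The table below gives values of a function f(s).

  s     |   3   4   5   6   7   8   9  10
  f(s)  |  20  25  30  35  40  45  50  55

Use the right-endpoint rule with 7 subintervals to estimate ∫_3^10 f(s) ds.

280

Δs = 1.
Sum = 1·[25 + 30 + 35 + 40 + 45 + 50 + 55] = 280.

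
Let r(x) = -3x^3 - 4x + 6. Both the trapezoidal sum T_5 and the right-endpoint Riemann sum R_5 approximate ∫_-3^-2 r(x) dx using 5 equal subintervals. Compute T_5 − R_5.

6.1

T_5 = 64.9.
R_5 = 58.8.
T_5 − R_5 = 6.1.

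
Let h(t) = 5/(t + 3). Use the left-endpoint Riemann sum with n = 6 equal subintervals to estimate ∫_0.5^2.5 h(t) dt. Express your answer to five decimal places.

Δt = (2.5 − 0.5)/6 = 1/3.
Left endpoints: 0.5, 5/6, 7/6, 1.5, 11/6, 13/6.
h(0.5) = 10/7, h(5/6) = 30/23, h(7/6) = 1.2, h(1.5) = 10/9, h(11/6) = 30/29, h(13/6) = 30/31.
Sum = Δt · [h(0.5) + h(5/6) + h(7/6) + ...].
Sum ≈ 2.34875.

2.34875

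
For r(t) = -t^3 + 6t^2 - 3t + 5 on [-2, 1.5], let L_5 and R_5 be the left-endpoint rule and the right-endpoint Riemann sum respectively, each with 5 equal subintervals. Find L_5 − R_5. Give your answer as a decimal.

L_5 = 58.87.
R_5 = 36.2075.
L_5 − R_5 = 22.6625.

22.6625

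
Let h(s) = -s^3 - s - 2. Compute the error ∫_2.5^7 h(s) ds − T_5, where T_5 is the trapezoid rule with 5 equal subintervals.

Exact integral: ∫_2.5^7 h(s) ds = -620.859375.
T_5 = -629.51625.
Error = -620.859375 − (-629.51625) = 8.656875.

8.656875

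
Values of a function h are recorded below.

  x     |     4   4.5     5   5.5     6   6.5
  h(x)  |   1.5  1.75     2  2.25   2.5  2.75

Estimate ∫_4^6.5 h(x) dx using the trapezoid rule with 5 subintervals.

Δx = 0.5.
T_5 = (0.5/2)·[1.5 + 2·1.75 + 2·2 + 2·2.25 + 2·2.5 + 2.75] = 5.3125.

5.3125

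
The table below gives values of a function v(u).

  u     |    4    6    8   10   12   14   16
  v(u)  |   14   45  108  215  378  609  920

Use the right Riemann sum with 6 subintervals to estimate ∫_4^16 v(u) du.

4550

Δu = 2.
Sum = 2·[45 + 108 + 215 + 378 + 609 + 920] = 4550.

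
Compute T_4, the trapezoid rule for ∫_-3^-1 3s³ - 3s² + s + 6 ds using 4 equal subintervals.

Δs = (-1 − (-3))/4 = 0.5.
f(-3) = -105, f(-2.5) = -62.125, f(-2) = -32, f(-1.5) = -12.375, f(-1) = -1.
T_4 = (Δs/2)·[f(s_0) + 2f(s_1) + 2f(s_2) + 2f(s_3) + f(s_4)].
Sum = -79.75.

-79.75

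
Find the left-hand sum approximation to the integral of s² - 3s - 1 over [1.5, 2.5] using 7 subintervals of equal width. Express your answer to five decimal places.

-2.98469

Δs = (2.5 − 1.5)/7 = 1/7.
Left endpoints: 1.5, 23/14, 25/14, 27/14, 29/14, 31/14, 33/14.
f(1.5) = -3.25, f(23/14) = -633/196, f(25/14) = -621/196, f(27/14) = -601/196, f(29/14) = -573/196, f(31/14) = -537/196, f(33/14) = -493/196.
Sum = Δs · [f(1.5) + f(23/14) + f(25/14) + ...].
Sum ≈ -2.98469.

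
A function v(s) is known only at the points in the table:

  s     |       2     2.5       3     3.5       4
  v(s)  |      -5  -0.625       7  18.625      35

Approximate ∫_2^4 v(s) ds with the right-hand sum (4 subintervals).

Δs = 0.5.
Sum = 0.5·[(-0.625) + 7 + 18.625 + 35] = 30.

30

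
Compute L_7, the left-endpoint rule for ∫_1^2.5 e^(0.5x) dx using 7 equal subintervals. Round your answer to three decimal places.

3.489

Δx = (2.5 − 1)/7 = 3/14.
Left endpoints: 1, 17/14, 10/7, 23/14, 13/7, 29/14, 16/7.
f(1) ≈ 1.649, f(17/14) ≈ 1.835, f(10/7) ≈ 2.043, f(23/14) ≈ 2.274, f(13/7) ≈ 2.531, f(29/14) ≈ 2.817, f(16/7) ≈ 3.136.
Sum = Δx · [f(1) + f(17/14) + f(10/7) + ...].
Sum ≈ 3.489.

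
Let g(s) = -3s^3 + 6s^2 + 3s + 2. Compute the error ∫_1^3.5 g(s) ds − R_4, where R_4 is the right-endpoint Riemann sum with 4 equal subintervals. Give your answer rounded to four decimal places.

Exact integral: ∫_1^3.5 g(s) ds = -6.171875.
R_4 ≈ -24.311523.
Error ≈ -6.171875 − (-24.311523) ≈ 18.1396.

18.1396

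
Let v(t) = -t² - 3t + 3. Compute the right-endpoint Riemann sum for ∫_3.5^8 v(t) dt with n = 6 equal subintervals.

-245.390625

Δt = (8 − 3.5)/6 = 0.75.
Right endpoints: 4.25, 5, 5.75, 6.5, 7.25, 8.
v(4.25) = -27.8125, v(5) = -37, v(5.75) = -47.3125, v(6.5) = -58.75, v(7.25) = -71.3125, v(8) = -85.
Sum = Δt · [v(4.25) + v(5) + v(5.75) + ...].
Sum = -245.390625.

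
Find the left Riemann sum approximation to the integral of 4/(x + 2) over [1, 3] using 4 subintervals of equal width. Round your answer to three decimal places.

Δx = (3 − 1)/4 = 0.5.
Left endpoints: 1, 1.5, 2, 2.5.
f(1) = 4/3, f(1.5) = 8/7, f(2) = 1, f(2.5) = 8/9.
Sum = Δx · [f(1) + f(1.5) + f(2) + f(2.5)].
Sum ≈ 2.183.

2.183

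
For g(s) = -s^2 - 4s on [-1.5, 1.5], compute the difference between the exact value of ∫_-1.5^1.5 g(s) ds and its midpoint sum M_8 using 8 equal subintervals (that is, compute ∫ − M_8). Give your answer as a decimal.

Exact integral: ∫_-1.5^1.5 g(s) ds = -2.25.
M_8 = -2.21484375.
Error = -2.25 − (-2.21484375) = -0.03515625.

-0.03515625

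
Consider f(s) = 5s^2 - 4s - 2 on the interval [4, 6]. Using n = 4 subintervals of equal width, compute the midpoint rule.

209.125

Δs = (6 − 4)/4 = 0.5.
Midpoints: 4.25, 4.75, 5.25, 5.75.
f(4.25) = 71.3125, f(4.75) = 91.8125, f(5.25) = 114.8125, f(5.75) = 140.3125.
Sum = Δs · [f(4.25) + f(4.75) + f(5.25) + f(5.75)].
Sum = 209.125.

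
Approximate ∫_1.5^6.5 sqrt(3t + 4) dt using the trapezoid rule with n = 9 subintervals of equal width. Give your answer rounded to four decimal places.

19.8034

Δt = (6.5 − 1.5)/9 = 5/9.
f(1.5) ≈ 2.9155, f(37/18) ≈ 3.1885, f(47/18) ≈ 3.4400, f(19/6) ≈ 3.6742, f(67/18) ≈ 3.8944, f(77/18) ≈ 4.1028, f(29/6) ≈ 4.3012, f(97/18) ≈ 4.4907, f(107/18) ≈ 4.6726, f(6.5) ≈ 4.8477.
T_9 = (Δt/2)·[f(t_0) + 2f(t_1) + ... + 2f(t_{8}) + f(t_9)].
Sum ≈ 19.8034.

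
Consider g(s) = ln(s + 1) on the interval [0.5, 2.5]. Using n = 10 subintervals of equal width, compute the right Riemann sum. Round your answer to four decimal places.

Δs = (2.5 − 0.5)/10 = 0.2.
Right endpoints: 0.7, 0.9, 1.1, 1.3, 1.5, 1.7, 1.9, 2.1, 2.3, 2.5.
g(0.7) ≈ 0.5306, g(0.9) ≈ 0.6419, g(1.1) ≈ 0.7419, g(1.3) ≈ 0.8329, g(1.5) ≈ 0.9163, g(1.7) ≈ 0.9933, g(1.9) ≈ 1.0647, g(2.1) ≈ 1.1314, g(2.3) ≈ 1.1939, g(2.5) ≈ 1.2528.
Sum = Δs · [g(0.7) + g(0.9) + g(1.1) + ...].
Sum ≈ 1.8599.

1.8599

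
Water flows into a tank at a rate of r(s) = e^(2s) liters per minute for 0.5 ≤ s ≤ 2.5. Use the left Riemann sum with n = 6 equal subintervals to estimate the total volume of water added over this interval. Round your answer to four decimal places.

51.2432

Δs = (2.5 − 0.5)/6 = 1/3.
Left endpoints: 0.5, 5/6, 7/6, 1.5, 11/6, 13/6.
r(0.5) ≈ 2.7183, r(5/6) ≈ 5.2945, r(7/6) ≈ 10.3123, r(1.5) ≈ 20.0855, r(11/6) ≈ 39.1213, r(13/6) ≈ 76.1979.
Sum = Δs · [r(0.5) + r(5/6) + r(7/6) + ...].
Sum ≈ 51.2432.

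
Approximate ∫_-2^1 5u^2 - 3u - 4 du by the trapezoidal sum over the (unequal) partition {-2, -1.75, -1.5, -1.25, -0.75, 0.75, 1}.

Subinterval widths: 0.25, 0.25, 0.25, 0.5, 1.5, 0.25.
f(-2) = 22, f(-1.75) = 16.5625, f(-1.5) = 11.75, f(-1.25) = 7.5625, f(-0.75) = 1.0625, f(0.75) = -3.4375, f(1) = -2.
On each subinterval the trapezoid contributes (Δu_i/2)·[f(u_{i-1}) + f(u_i)].
Sum = 10.46875.

10.46875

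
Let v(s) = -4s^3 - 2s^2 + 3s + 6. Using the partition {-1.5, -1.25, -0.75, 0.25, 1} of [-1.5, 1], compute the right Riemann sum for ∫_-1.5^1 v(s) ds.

Subinterval widths: 0.25, 0.5, 1, 0.75.
Right endpoints: -1.25, -0.75, 0.25, 1.
v(-1.25) = 6.9375, v(-0.75) = 4.3125, v(0.25) = 6.5625, v(1) = 3.
Sum = Σ Δs_i · v(s_i).
Sum = 12.703125.

12.703125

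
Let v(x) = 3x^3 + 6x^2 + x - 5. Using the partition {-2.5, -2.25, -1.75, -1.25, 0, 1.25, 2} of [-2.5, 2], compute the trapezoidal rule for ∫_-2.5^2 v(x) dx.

11.23828125

Subinterval widths: 0.25, 0.5, 0.5, 1.25, 1.25, 0.75.
v(-2.5) = -16.875, v(-2.25) = -11.046875, v(-1.75) = -4.453125, v(-1.25) = -2.734375, v(0) = -5, v(1.25) = 11.484375, v(2) = 45.
On each subinterval the trapezoid contributes (Δx_i/2)·[v(x_{i-1}) + v(x_i)].
Sum = 11.23828125.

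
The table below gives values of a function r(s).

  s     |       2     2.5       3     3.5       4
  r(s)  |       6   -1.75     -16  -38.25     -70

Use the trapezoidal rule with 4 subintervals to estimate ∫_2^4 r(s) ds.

Δs = 0.5.
T_4 = (0.5/2)·[6 + 2·(-1.75) + 2·(-16) + 2·(-38.25) + (-70)] = -44.

-44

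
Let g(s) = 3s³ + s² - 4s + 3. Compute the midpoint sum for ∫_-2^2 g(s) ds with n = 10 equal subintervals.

Δs = (2 − (-2))/10 = 0.4.
Midpoints: -1.8, -1.4, -1, -0.6, -0.2, 0.2, 0.6, 1, 1.4, 1.8.
g(-1.8) = -4.056, g(-1.4) = 2.328, g(-1) = 5, g(-0.6) = 5.112, g(-0.2) = 3.816, g(0.2) = 2.264, g(0.6) = 1.608, g(1) = 3, g(1.4) = 7.592, g(1.8) = 16.536.
Sum = Δs · [g(-1.8) + g(-1.4) + g(-1) + ...].
Sum = 17.28.

17.28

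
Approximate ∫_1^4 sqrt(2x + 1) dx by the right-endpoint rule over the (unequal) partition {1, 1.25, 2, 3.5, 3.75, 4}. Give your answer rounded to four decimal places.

Subinterval widths: 0.25, 0.75, 1.5, 0.25, 0.25.
Right endpoints: 1.25, 2, 3.5, 3.75, 4.
f(1.25) ≈ 1.8708, f(2) ≈ 2.2361, f(3.5) ≈ 2.8284, f(3.75) ≈ 2.9155, f(4) ≈ 3.0000.
Sum = Σ Δx_i · f(x_i).
Sum ≈ 7.8663.

7.8663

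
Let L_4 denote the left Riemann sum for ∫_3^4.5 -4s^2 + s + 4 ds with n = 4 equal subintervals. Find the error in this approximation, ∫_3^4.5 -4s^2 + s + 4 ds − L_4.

-8.015625

Exact integral: ∫_3^4.5 f(s) ds = -73.875.
L_4 = -65.859375.
Error = -73.875 − (-65.859375) = -8.015625.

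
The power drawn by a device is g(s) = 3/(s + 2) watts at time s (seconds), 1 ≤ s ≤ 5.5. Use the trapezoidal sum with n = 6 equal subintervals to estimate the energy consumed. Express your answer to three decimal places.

Δs = (5.5 − 1)/6 = 0.75.
g(1) = 1, g(1.75) = 0.8, g(2.5) = 2/3, g(3.25) = 4/7, g(4) = 0.5, g(4.75) = 4/9, g(5.5) = 0.4.
T_6 = (Δs/2)·[g(s_0) + 2g(s_1) + ... + 2g(s_{5}) + g(s_6)].
Sum ≈ 2.762.

2.762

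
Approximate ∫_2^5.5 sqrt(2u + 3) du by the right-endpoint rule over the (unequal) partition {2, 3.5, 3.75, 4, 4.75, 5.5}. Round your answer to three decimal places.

11.841

Subinterval widths: 1.5, 0.25, 0.25, 0.75, 0.75.
Right endpoints: 3.5, 3.75, 4, 4.75, 5.5.
f(3.5) ≈ 3.162, f(3.75) ≈ 3.240, f(4) ≈ 3.317, f(4.75) ≈ 3.536, f(5.5) ≈ 3.742.
Sum = Σ Δu_i · f(u_i).
Sum ≈ 11.841.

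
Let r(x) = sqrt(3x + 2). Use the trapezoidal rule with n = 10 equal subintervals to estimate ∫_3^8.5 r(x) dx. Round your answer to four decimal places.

Δx = (8.5 − 3)/10 = 0.55.
r(3) ≈ 3.3166, r(3.55) ≈ 3.5567, r(4.1) ≈ 3.7815, r(4.65) ≈ 3.9937, r(5.2) ≈ 4.1952, r(5.75) ≈ 4.3875, r(6.3) ≈ 4.5717, r(6.85) ≈ 4.7487, r(7.4) ≈ 4.9193, r(7.95) ≈ 5.0843, r(8.5) ≈ 5.2440.
T_10 = (Δx/2)·[r(x_0) + 2r(x_1) + ... + 2r(x_{9}) + r(x_10)].
Sum ≈ 23.9354.

23.9354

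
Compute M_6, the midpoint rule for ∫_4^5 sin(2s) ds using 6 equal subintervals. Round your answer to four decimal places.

0.3484

Δs = (5 − 4)/6 = 1/6.
Midpoints: 49/12, 4.25, 53/12, 55/12, 4.75, 59/12.
f(49/12) ≈ 0.9515, f(4.25) ≈ 0.7985, f(53/12) ≈ 0.5576, f(55/12) ≈ 0.2553, f(4.75) ≈ -0.0752, f(59/12) ≈ -0.3973.
Sum = Δs · [f(49/12) + f(4.25) + f(53/12) + ...].
Sum ≈ 0.3484.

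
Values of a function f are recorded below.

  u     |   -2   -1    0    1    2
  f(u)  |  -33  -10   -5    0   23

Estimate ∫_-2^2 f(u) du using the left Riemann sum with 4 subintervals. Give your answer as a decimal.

-48

Δu = 1.
Sum = 1·[(-33) + (-10) + (-5) + 0] = -48.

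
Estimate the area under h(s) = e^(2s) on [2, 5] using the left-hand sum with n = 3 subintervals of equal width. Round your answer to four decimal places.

Δs = (5 − 2)/3 = 1.
Left endpoints: 2, 3, 4.
h(2) ≈ 54.5982, h(3) ≈ 403.4288, h(4) ≈ 2980.9580.
Sum = Δs · [h(2) + h(3) + h(4)].
Sum ≈ 3438.9849.

3438.9849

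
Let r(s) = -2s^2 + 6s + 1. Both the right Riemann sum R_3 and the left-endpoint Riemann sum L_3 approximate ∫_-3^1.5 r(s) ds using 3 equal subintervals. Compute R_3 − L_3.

60.75

R_3 = -9.
L_3 = -69.75.
R_3 − L_3 = 60.75.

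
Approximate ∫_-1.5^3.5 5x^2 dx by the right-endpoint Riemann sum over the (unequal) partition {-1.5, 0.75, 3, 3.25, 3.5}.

Subinterval widths: 2.25, 2.25, 0.25, 0.25.
Right endpoints: 0.75, 3, 3.25, 3.5.
f(0.75) = 2.8125, f(3) = 45, f(3.25) = 52.8125, f(3.5) = 61.25.
Sum = Σ Δx_i · f(x_i).
Sum = 136.09375.

136.09375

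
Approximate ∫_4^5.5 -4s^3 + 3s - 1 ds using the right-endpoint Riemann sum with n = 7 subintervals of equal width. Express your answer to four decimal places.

-683.2347

Δs = (5.5 − 4)/7 = 3/14.
Right endpoints: 59/14, 31/7, 65/14, 34/7, 71/14, 37/7, 5.5.
f(59/14) = -98696/343, f(31/7) = -114950/343, f(65/14) = -132878/343, f(34/7) = -152561/343, f(71/14) = -174080/343, f(37/7) = -197516/343, f(5.5) = -650.
Sum = Δs · [f(59/14) + f(31/7) + f(65/14) + ...].
Sum ≈ -683.2347.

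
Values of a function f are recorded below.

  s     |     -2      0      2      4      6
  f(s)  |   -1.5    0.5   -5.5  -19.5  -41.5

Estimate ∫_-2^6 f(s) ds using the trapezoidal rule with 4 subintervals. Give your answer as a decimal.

Δs = 2.
T_4 = (2/2)·[(-1.5) + 2·0.5 + 2·(-5.5) + 2·(-19.5) + (-41.5)] = -92.

-92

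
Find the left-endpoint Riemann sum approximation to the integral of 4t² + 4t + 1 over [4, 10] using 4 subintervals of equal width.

1161

Δt = (10 − 4)/4 = 1.5.
Left endpoints: 4, 5.5, 7, 8.5.
f(4) = 81, f(5.5) = 144, f(7) = 225, f(8.5) = 324.
Sum = Δt · [f(4) + f(5.5) + f(7) + f(8.5)].
Sum = 1161.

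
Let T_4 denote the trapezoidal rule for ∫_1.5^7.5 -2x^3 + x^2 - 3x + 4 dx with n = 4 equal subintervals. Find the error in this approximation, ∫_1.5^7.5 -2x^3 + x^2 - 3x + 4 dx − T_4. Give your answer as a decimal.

58.5

Exact integral: ∫_1.5^7.5 f(x) dx = -1497.
T_4 = -1555.5.
Error = -1497 − (-1555.5) = 58.5.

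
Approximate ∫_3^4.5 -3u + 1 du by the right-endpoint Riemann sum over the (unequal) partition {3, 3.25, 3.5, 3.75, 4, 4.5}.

Subinterval widths: 0.25, 0.25, 0.25, 0.25, 0.5.
Right endpoints: 3.25, 3.5, 3.75, 4, 4.5.
f(3.25) = -8.75, f(3.5) = -9.5, f(3.75) = -10.25, f(4) = -11, f(4.5) = -12.5.
Sum = Σ Δu_i · f(u_i).
Sum = -16.125.

-16.125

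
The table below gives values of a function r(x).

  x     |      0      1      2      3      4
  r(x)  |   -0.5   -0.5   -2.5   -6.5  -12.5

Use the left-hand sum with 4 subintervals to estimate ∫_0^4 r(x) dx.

Δx = 1.
Sum = 1·[(-0.5) + (-0.5) + (-2.5) + (-6.5)] = -10.

-10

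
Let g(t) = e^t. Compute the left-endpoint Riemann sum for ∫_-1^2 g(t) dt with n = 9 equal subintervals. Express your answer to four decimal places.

5.9159

Δt = (2 − (-1))/9 = 1/3.
Left endpoints: -1, -2/3, -1/3, 0, 1/3, 2/3, 1, 4/3, 5/3.
g(-1) ≈ 0.3679, g(-2/3) ≈ 0.5134, g(-1/3) ≈ 0.7165, g(0) ≈ 1.0000, g(1/3) ≈ 1.3956, g(2/3) ≈ 1.9477, g(1) ≈ 2.7183, g(4/3) ≈ 3.7937, g(5/3) ≈ 5.2945.
Sum = Δt · [g(-1) + g(-2/3) + g(-1/3) + ...].
Sum ≈ 5.9159.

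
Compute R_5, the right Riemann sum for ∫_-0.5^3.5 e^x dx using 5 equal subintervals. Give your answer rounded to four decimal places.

47.2281

Δx = (3.5 − (-0.5))/5 = 0.8.
Right endpoints: 0.3, 1.1, 1.9, 2.7, 3.5.
f(0.3) ≈ 1.3499, f(1.1) ≈ 3.0042, f(1.9) ≈ 6.6859, f(2.7) ≈ 14.8797, f(3.5) ≈ 33.1155.
Sum = Δx · [f(0.3) + f(1.1) + f(1.9) + f(2.7) + f(3.5)].
Sum ≈ 47.2281.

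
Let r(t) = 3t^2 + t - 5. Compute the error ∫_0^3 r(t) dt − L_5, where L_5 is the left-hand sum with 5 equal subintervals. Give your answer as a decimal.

Exact integral: ∫_0^3 r(t) dt = 16.5.
L_5 = 8.04.
Error = 16.5 − 8.04 = 8.46.

8.46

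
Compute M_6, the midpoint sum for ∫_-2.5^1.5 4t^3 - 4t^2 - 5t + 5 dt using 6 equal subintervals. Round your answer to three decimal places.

Δt = (1.5 − (-2.5))/6 = 2/3.
Midpoints: -13/6, -1.5, -5/6, -1/6, 0.5, 7/6.
f(-13/6) = -1178/27, f(-1.5) = -10, f(-5/6) = 110/27, f(-1/6) = 154/27, f(0.5) = 2, f(7/6) = 2/27.
Sum = Δt · [f(-13/6) + f(-1.5) + f(-5/6) + ...].
Sum ≈ -27.852.

-27.852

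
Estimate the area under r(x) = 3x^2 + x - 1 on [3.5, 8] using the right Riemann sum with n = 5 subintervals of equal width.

564.21

Δx = (8 − 3.5)/5 = 0.9.
Right endpoints: 4.4, 5.3, 6.2, 7.1, 8.
r(4.4) = 61.48, r(5.3) = 88.57, r(6.2) = 120.52, r(7.1) = 157.33, r(8) = 199.
Sum = Δx · [r(4.4) + r(5.3) + r(6.2) + r(7.1) + r(8)].
Sum = 564.21.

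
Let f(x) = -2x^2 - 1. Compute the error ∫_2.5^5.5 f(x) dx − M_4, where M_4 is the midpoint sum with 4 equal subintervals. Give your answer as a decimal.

Exact integral: ∫_2.5^5.5 f(x) dx = -103.5.
M_4 = -103.21875.
Error = -103.5 − (-103.21875) = -0.28125.

-0.28125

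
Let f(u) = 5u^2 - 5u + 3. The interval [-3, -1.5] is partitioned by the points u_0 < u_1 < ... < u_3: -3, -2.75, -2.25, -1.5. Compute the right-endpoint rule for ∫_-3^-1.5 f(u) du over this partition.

Subinterval widths: 0.25, 0.5, 0.75.
Right endpoints: -2.75, -2.25, -1.5.
f(-2.75) = 54.5625, f(-2.25) = 39.5625, f(-1.5) = 21.75.
Sum = Σ Δu_i · f(u_i).
Sum = 49.734375.

49.734375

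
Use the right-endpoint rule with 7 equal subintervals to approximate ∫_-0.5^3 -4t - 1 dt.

-24.5

Δt = (3 − (-0.5))/7 = 0.5.
Right endpoints: 0, 0.5, 1, 1.5, 2, 2.5, 3.
f(0) = -1, f(0.5) = -3, f(1) = -5, f(1.5) = -7, f(2) = -9, f(2.5) = -11, f(3) = -13.
Sum = Δt · [f(0) + f(0.5) + f(1) + ...].
Sum = -24.5.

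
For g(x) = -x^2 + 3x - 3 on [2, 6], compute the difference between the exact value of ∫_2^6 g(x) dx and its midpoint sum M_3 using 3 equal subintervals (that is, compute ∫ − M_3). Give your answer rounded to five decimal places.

Exact integral: ∫_2^6 g(x) dx ≈ -33.3333333.
M_3 ≈ -32.7407407.
Error ≈ -33.3333333 − (-32.7407407) ≈ -0.59259.

-0.59259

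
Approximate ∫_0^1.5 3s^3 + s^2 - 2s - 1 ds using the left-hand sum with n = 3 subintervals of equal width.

Δs = (1.5 − 0)/3 = 0.5.
Left endpoints: 0, 0.5, 1.
f(0) = -1, f(0.5) = -1.375, f(1) = 1.
Sum = Δs · [f(0) + f(0.5) + f(1)].
Sum = -0.6875.

-0.6875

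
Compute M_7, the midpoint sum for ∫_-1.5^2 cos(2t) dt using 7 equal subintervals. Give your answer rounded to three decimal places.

Δt = (2 − (-1.5))/7 = 0.5.
Midpoints: -1.25, -0.75, -0.25, 0.25, 0.75, 1.25, 1.75.
f(-1.25) ≈ -0.801, f(-0.75) ≈ 0.071, f(-0.25) ≈ 0.878, f(0.25) ≈ 0.878, f(0.75) ≈ 0.071, f(1.25) ≈ -0.801, f(1.75) ≈ -0.936.
Sum = Δt · [f(-1.25) + f(-0.75) + f(-0.25) + ...].
Sum ≈ -0.321.

-0.321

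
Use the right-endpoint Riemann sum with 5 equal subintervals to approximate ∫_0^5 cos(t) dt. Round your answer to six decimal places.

Δt = (5 − 0)/5 = 1.
Right endpoints: 1, 2, 3, 4, 5.
f(1) ≈ 0.540302, f(2) ≈ -0.416147, f(3) ≈ -0.989992, f(4) ≈ -0.653644, f(5) ≈ 0.283662.
Sum = Δt · [f(1) + f(2) + f(3) + f(4) + f(5)].
Sum ≈ -1.235818.

-1.235818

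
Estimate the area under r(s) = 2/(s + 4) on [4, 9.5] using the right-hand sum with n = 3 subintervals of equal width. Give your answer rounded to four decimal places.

Δs = (9.5 − 4)/3 = 11/6.
Right endpoints: 35/6, 23/3, 9.5.
r(35/6) = 12/59, r(23/3) = 6/35, r(9.5) = 4/27.
Sum = Δs · [r(35/6) + r(23/3) + r(9.5)].
Sum ≈ 0.9588.

0.9588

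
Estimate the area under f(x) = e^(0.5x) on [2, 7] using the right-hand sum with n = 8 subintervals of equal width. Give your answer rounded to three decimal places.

Δx = (7 − 2)/8 = 0.625.
Right endpoints: 2.625, 3.25, 3.875, 4.5, 5.125, 5.75, 6.375, 7.
f(2.625) ≈ 3.715, f(3.25) ≈ 5.078, f(3.875) ≈ 6.941, f(4.5) ≈ 9.488, f(5.125) ≈ 12.968, f(5.75) ≈ 17.725, f(6.375) ≈ 24.228, f(7) ≈ 33.115.
Sum = Δx · [f(2.625) + f(3.25) + f(3.875) + ...].
Sum ≈ 70.787.

70.787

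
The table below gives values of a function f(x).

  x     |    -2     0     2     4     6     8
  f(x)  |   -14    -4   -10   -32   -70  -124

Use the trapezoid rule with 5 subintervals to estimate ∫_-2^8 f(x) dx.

Δx = 2.
T_5 = (2/2)·[(-14) + 2·(-4) + 2·(-10) + 2·(-32) + 2·(-70) + (-124)] = -370.

-370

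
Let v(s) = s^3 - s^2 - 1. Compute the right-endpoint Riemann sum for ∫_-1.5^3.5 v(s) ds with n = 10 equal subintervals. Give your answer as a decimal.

Δs = (3.5 − (-1.5))/10 = 0.5.
Right endpoints: -1, -0.5, 0, 0.5, 1, 1.5, 2, 2.5, 3, 3.5.
v(-1) = -3, v(-0.5) = -1.375, v(0) = -1, v(0.5) = -1.125, v(1) = -1, v(1.5) = 0.125, v(2) = 3, v(2.5) = 8.375, v(3) = 17, v(3.5) = 29.625.
Sum = Δs · [v(-1) + v(-0.5) + v(0) + ...].
Sum = 25.3125.

25.3125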